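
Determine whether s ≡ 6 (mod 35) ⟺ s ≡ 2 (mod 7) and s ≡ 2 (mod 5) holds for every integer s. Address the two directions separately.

(⇒) fails and (⇐) fails.

Forward direction. This fails: s = 6 gives 6 ≡ 6 (mod 35) but 6 ≡ 6 (mod 7), so the conjunction on the right does not hold.

Converse. This fails: s = 2 satisfies both congruences on the right (2 ≡ 2 mod 7 and 2 ≡ 2 mod 5) yet 2 ≡ 2 (mod 35), not 6.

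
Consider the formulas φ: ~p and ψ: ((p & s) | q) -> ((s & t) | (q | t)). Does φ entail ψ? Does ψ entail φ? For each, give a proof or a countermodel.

The forward direction holds; the converse fails.

(⇒) Assume the antecedent. If p is true, the antecedent cannot hold. If p is false, the consequent reduces to true regardless of the other variables. Either way the consequent holds.

(⇐) This fails. Under s = F, t = F, p = T, q = F, the left side is false but the right side is true.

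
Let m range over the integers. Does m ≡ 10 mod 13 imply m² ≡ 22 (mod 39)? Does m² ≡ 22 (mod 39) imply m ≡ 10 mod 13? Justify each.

[⇒] This fails: take m = 36. Then 36 ≡ 10 (mod 13), but 36² = 1296 ≡ 9 (mod 39), not 22.

[⇐] This fails: take m = 16. Then 16² = 256 ≡ 22 (mod 39), yet 16 ≡ 3 (mod 13), not 10.

(⇒) fails and (⇐) fails.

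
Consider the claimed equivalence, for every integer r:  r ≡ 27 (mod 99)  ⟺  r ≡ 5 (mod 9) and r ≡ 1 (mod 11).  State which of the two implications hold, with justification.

Neither implication holds.

(⇒) This fails: r = 27 gives 27 ≡ 27 (mod 99) but 27 ≡ 0 (mod 9), so the conjunction on the right does not hold.

(⇐) This fails: r = 23 satisfies both congruences on the right (23 ≡ 5 mod 9 and 23 ≡ 1 mod 11) yet 23 ≡ 23 (mod 99), not 27.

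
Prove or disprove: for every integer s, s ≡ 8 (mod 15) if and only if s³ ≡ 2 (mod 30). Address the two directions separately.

Only the reverse direction holds.

(⇒) This fails: take s = 23. Then 23 ≡ 8 (mod 15), but 23³ = 12167 ≡ 17 (mod 30), not 2.

(⇐) Conversely, the residues r modulo 30 with r³ ≡ 2 (mod 30) are exactly {8}, and each is ≡ 8 (mod 15).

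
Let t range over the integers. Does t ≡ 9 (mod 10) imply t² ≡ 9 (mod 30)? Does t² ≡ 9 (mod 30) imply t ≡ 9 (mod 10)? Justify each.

(⇒) fails and (⇐) fails.

Forward direction. This fails: take t = 9. Then 9 ≡ 9 (mod 10), but 9² = 81 ≡ 21 (mod 30), not 9.

Converse. This fails: take t = 3. Then 3² = 9 ≡ 9 (mod 30), yet 3 ≡ 3 (mod 10), not 9.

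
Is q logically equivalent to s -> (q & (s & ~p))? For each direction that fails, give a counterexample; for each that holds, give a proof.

Forward direction. This fails. Under p = T, q = T, s = T, the left side is true but the right side is false.

Converse. This fails. Under p = F, q = F, s = F, the left side is false but the right side is true.

Both directions fail.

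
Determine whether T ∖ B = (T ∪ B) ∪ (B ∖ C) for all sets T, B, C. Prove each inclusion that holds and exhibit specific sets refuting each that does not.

(⟹) Let x ∈ T ∖ B. Then either x ∈ T and x ∉ B, C; or x ∈ T ∩ C and x ∉ B. In each case x ∈ (T ∪ B) ∪ (B ∖ C), so T ∖ B ⊆ (T ∪ B) ∪ (B ∖ C).

(⟸) This inclusion fails. Take T = ∅, B = {1}, C = ∅; then 1 ∈ (T ∪ B) ∪ (B ∖ C) but 1 ∉ T ∖ B.

(⊆) holds; (⊇) fails.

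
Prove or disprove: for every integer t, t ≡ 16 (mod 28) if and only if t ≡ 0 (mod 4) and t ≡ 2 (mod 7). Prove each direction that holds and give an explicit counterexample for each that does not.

(⇒) Suppose t ≡ 16 (mod 28); write t = 28j + 16. Since 4 ∣ 28, reducing mod 4 gives t ≡ 16 ≡ 0 (mod 4); since 7 ∣ 28, reducing mod 7 gives t ≡ 16 ≡ 2 (mod 7).

(⇐) Conversely, if t ≡ 0 (mod 4) and t ≡ 2 (mod 7), then by the Chinese remainder theorem t ≡ 16 (mod 28). This is exactly t ≡ 16 (mod 28).

Both implications hold.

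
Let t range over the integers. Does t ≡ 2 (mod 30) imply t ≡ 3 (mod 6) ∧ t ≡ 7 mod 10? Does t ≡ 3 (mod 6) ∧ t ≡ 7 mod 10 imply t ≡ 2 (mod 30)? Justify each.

Forward direction. This fails: t = 2 gives 2 ≡ 2 (mod 30) but 2 ≡ 2 (mod 6), so the conjunction on the right does not hold.

Converse. This fails: t = 27 satisfies both congruences on the right (27 ≡ 3 mod 6 and 27 ≡ 7 mod 10) yet 27 ≡ 27 (mod 30), not 2.

Neither direction holds.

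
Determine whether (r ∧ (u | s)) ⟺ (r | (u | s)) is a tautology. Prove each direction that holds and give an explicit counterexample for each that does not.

(⟹) Assume the antecedent. If r is true, r | (u | s) reduces to true regardless of the other variables. If r is false, the antecedent cannot hold. Either way r | (u | s) holds.

(⟸) This fails. Under r = T, u = F, s = F, the left side is false but the right side is true.

(⇒) holds; (⇐) fails.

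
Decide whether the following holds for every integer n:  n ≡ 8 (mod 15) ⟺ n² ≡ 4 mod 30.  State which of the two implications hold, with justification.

Both directions fail.

(⇒) This fails: take n = 23. Then 23 ≡ 8 (mod 15), but 23² = 529 ≡ 19 (mod 30), not 4.

(⇐) This fails: take n = 2. Then 2² = 4 ≡ 4 (mod 30), yet 2 ≡ 2 (mod 15), not 8.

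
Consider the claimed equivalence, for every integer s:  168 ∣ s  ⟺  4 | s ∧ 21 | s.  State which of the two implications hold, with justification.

(⇒) holds; (⇐) fails.

(⇒) If 168 ∣ s, write s = 168q. Since 168 = 42·4, s = 4·(42q), so 4 ∣ s; and since 168 = 8·21, s = 21·(8q), so 21 ∣ s.

(⇐) This fails: take s = 84. Both 4 ∣ 84 and 21 ∣ 84, yet 84 is not a multiple of 168 (since 84 = 0·168 + 84), so 168 ∤ 84.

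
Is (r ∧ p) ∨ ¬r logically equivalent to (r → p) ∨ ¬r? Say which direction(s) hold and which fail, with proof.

Equivalent; both directions hold.

(⟹) Assume the antecedent. If r is true, the antecedent forces (r = T, p = T), and (r → p) ∨ ¬r holds there. If r is false, (r → p) ∨ ¬r reduces to true regardless of the other variables. Either way (r → p) ∨ ¬r holds.

(⟸) Assume the antecedent. If r is true, the antecedent forces (r = T, p = T), and (r ∧ p) ∨ ¬r holds there. If r is false, (r ∧ p) ∨ ¬r reduces to true regardless of the other variables. Either way (r ∧ p) ∨ ¬r holds.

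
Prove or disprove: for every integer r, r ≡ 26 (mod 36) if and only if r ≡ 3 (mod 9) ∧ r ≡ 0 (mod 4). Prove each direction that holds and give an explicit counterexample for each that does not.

Forward direction. This fails: r = 26 gives 26 ≡ 26 (mod 36) but 26 ≡ 8 (mod 9), so the conjunction on the right does not hold.

Converse. This fails: r = 12 satisfies both congruences on the right (12 ≡ 3 mod 9 and 12 ≡ 0 mod 4) yet 12 ≡ 12 (mod 36), not 26.

(⇒) fails and (⇐) fails.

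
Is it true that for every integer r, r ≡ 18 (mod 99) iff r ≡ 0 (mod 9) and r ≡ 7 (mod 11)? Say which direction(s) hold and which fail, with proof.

(→) Suppose r ≡ 18 (mod 99); write r = 99j + 18. Since 9 ∣ 99, reducing mod 9 gives r ≡ 18 ≡ 0 (mod 9); since 11 ∣ 99, reducing mod 11 gives r ≡ 18 ≡ 7 (mod 11).

(←) Conversely, if r ≡ 0 (mod 9) and r ≡ 7 (mod 11), then by the Chinese remainder theorem r ≡ 18 (mod 99). This is exactly r ≡ 18 (mod 99).

Both directions hold; the statement is true.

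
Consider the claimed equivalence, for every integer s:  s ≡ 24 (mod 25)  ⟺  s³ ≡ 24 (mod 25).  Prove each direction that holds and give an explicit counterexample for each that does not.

(⟹) Suppose s ≡ 24 (mod 25). Write s = 25j + 24. Then (25j + 24)³ = 15625j³ + 45000j² + 43200j + 13824 = 25(625j³ + 1800j² + 1728j + 552) + 24, so s³ ≡ 24 (mod 25).

(⟸) Conversely, suppose s³ ≡ 24 (mod 25). The only residue r in {0, …, 24} with r³ ≡ 24 (mod 25) is r = 24, so s ≡ 24 (mod 25).

Both directions hold; the statement is true.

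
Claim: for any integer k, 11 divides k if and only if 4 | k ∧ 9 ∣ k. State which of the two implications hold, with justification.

Both directions fail.

Forward direction. This fails: take k = 11. Certainly 11 ∣ 11, but 4 ∤ 11.

Converse. This fails: take k = 36. Both 4 ∣ 36 and 9 ∣ 36, yet 36 is not a multiple of 11 (since 36 = 3·11 + 3), so 11 ∤ 36.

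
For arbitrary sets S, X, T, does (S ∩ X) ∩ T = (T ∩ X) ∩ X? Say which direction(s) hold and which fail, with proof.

The sets are not equal: only the forward inclusion holds.

(⊆) Let x ∈ (S ∩ X) ∩ T. Then x ∈ S ∩ X ∩ T, from which x ∈ (T ∩ X) ∩ X.

(⊇) This inclusion fails. Take S = ∅, X = {1}, T = {1}; then 1 ∈ (T ∩ X) ∩ X but 1 ∉ (S ∩ X) ∩ T.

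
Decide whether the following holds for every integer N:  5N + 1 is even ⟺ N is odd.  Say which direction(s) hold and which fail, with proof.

Both directions hold; the statement is true.

(⟹) Suppose 5N + 1 is even. Since 5 is odd, 5N and N have the same parity, so 5N + 1 ≡ N + 1 (mod 2). As 1 is odd, 5N + 1 is even exactly when N is odd. Thus N is odd.

(⟸) Conversely, suppose N is odd; write N = 2j + 1. Then 5N + 1 = 5·(2j + 1) + 1 = 2·5j + 6, which is even.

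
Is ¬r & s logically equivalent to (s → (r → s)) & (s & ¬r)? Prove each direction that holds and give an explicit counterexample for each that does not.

Both directions hold.

[⇒] Assume the antecedent. If s is true, the antecedent forces (s = T, r = F), and (s → (r → s)) & (s & ¬r) holds there. If s is false, the antecedent cannot hold. Either way (s → (r → s)) & (s & ¬r) holds.

[⇐] Assume the antecedent. If s is true, the antecedent forces (s = T, r = F), and ¬r & s holds there. If s is false, the antecedent cannot hold. Either way ¬r & s holds.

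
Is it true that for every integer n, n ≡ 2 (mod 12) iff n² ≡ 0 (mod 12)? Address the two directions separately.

Both directions fail.

(→) This fails: take n = 2. Then 2 ≡ 2 (mod 12), but 2² = 4 ≡ 4 (mod 12), not 0.

(←) This fails: take n = 0. Then 0² = 0 ≡ 0 (mod 12), yet 0 ≡ 0 (mod 12), not 2.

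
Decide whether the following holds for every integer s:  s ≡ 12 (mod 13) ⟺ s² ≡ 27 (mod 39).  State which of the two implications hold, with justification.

Neither implication holds.

(→) This fails: take s = 25. Then 25 ≡ 12 (mod 13), but 25² = 625 ≡ 1 (mod 39), not 27.

(←) This fails: take s = 27. Then 27² = 729 ≡ 27 (mod 39), yet 27 ≡ 1 (mod 13), not 12.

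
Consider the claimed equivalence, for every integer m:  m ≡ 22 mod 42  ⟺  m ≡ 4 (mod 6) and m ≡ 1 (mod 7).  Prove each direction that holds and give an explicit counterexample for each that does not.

The biconditional holds.

(⟸) If m ≡ 4 (mod 6) and m ≡ 1 (mod 7), then by the Chinese remainder theorem m ≡ 22 (mod 42). This is exactly m ≡ 22 (mod 42).

(⟹) Suppose m ≡ 22 (mod 42); write m = 42j + 22. Since 6 ∣ 42, reducing mod 6 gives m ≡ 22 ≡ 4 (mod 6); since 7 ∣ 42, reducing mod 7 gives m ≡ 22 ≡ 1 (mod 7).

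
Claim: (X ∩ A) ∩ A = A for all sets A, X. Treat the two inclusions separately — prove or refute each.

Reverse inclusion. This inclusion fails. Take A = {1}, X = ∅; then 1 ∈ A but 1 ∉ (X ∩ A) ∩ A.

Forward inclusion. Let x ∈ (X ∩ A) ∩ A. Then x ∈ A ∩ X, from which x ∈ A.

(⊆) holds; (⊇) fails.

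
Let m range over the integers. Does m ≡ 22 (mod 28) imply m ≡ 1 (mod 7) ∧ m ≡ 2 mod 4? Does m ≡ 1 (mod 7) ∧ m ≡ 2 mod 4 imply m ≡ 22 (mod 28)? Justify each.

[⇒] Suppose m ≡ 22 (mod 28); write m = 28j + 22. Since 7 ∣ 28, reducing mod 7 gives m ≡ 22 ≡ 1 (mod 7); since 4 ∣ 28, reducing mod 4 gives m ≡ 22 ≡ 2 (mod 4).

[⇐] Conversely, if m ≡ 1 (mod 7) and m ≡ 2 (mod 4), then by the Chinese remainder theorem m ≡ 22 (mod 28). This is exactly m ≡ 22 (mod 28).

Both directions hold.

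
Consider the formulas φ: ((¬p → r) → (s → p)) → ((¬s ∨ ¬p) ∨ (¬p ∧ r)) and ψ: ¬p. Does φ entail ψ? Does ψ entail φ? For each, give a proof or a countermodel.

The forward direction fails; the converse holds.

Converse. Assume the antecedent. If r is true, the antecedent forces (r = T, p = F, s = F) or (r = T, p = F, s = T), and the consequent holds there. If r is false, the antecedent forces (r = F, p = F, s = F) or (r = F, p = F, s = T), and the consequent holds there. Either way the consequent holds.

Forward direction. This fails. Under r = F, p = T, s = F, the left side is true but the right side is false.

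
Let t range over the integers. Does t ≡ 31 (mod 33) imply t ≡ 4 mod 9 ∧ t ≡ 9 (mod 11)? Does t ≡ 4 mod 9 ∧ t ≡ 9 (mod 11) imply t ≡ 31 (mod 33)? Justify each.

Only the converse holds.

(←) If t ≡ 4 (mod 9) and t ≡ 9 (mod 11), then by the Chinese remainder theorem t ≡ 31 (mod 99). Since 31 ≡ 31 (mod 33) and 33 ∣ 99, we get t ≡ 31 (mod 33).

(→) This fails: t = 64 gives 64 ≡ 31 (mod 33) but 64 ≡ 1 (mod 9), so the conjunction on the right does not hold.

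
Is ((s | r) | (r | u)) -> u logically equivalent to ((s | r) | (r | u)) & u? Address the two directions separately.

(←) Assume the antecedent. If s is true, the antecedent forces (s = T, u = T, r = F) or (s = T, u = T, r = T), and ((s | r) | (r | u)) -> u holds there. If s is false, the antecedent forces (s = F, u = T, r = F) or (s = F, u = T, r = T), and ((s | r) | (r | u)) -> u holds there. Either way ((s | r) | (r | u)) -> u holds.

(→) This fails. Under s = F, u = F, r = F, the left side is true but the right side is false.

Only the reverse direction holds.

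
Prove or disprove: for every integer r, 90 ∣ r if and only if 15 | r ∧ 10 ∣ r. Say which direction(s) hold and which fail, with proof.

Only the forward direction holds.

[⇒] If 90 ∣ r, write r = 90q. Since 90 = 6·15, r = 15·(6q), so 15 ∣ r; and since 90 = 9·10, r = 10·(9q), so 10 ∣ r.

[⇐] This fails: take r = 30. Both 15 ∣ 30 and 10 ∣ 30, yet 30 is not a multiple of 90 (since 30 = 0·90 + 30), so 90 ∤ 30.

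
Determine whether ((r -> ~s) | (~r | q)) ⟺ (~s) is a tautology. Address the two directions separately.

(⇒) This fails. Under q = F, r = F, s = T, the left side is true but the right side is false.

(⇐) Assume the antecedent. If q is true, (r -> ~s) | (~r | q) reduces to true regardless of the other variables. If q is false, the antecedent forces (q = F, r = F, s = F) or (q = F, r = T, s = F), and (r -> ~s) | (~r | q) holds there. Either way (r -> ~s) | (~r | q) holds.

Only the reverse direction holds.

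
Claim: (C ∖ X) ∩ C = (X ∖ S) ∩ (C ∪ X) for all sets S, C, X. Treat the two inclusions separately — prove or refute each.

(⊆) fails and (⊇) fails.

(⊆) This inclusion fails. Take S = ∅, C = {1}, X = ∅; then 1 ∈ (C ∖ X) ∩ C but 1 ∉ (X ∖ S) ∩ (C ∪ X).

(⊇) This inclusion fails. Take S = ∅, C = ∅, X = {1}; then 1 ∈ (X ∖ S) ∩ (C ∪ X) but 1 ∉ (C ∖ X) ∩ C.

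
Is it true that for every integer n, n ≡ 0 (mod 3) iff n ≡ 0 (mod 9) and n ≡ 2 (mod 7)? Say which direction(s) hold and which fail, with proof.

Only the converse holds.

(⇒) This fails: n = 0 gives 0 ≡ 0 (mod 3) but 0 ≡ 0 (mod 7), so the conjunction on the right does not hold.

(⇐) Conversely, if n ≡ 0 (mod 9) and n ≡ 2 (mod 7), then by the Chinese remainder theorem n ≡ 9 (mod 63). Since 9 ≡ 0 (mod 3) and 3 ∣ 63, we get n ≡ 0 (mod 3).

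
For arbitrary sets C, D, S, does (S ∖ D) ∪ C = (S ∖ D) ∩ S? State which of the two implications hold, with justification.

The sets are not equal: only the reverse inclusion holds.

(⟹) This inclusion fails. Take C = {1}, D = ∅, S = ∅; then 1 ∈ (S ∖ D) ∪ C but 1 ∉ (S ∖ D) ∩ S.

(⟸) Let x ∈ (S ∖ D) ∩ S. Then either x ∈ S and x ∉ C, D; or x ∈ C ∩ S and x ∉ D. In each case x ∈ (S ∖ D) ∪ C, so (S ∖ D) ∩ S ⊆ (S ∖ D) ∪ C.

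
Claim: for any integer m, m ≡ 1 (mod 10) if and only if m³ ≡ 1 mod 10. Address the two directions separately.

Both directions hold; the statement is true.

[⇒] Suppose m ≡ 1 (mod 10). Write m = 10j + 1. Then (10j + 1)³ = 1000j³ + 300j² + 30j + 1 = 10(100j³ + 30j² + 3j) + 1, so m³ ≡ 1 (mod 10).

[⇐] Conversely, suppose m³ ≡ 1 (mod 10). The only residue r in {0, …, 9} with r³ ≡ 1 (mod 10) is r = 1, so m ≡ 1 (mod 10).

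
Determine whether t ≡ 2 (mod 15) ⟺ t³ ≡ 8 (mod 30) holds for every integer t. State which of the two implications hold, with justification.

Only the reverse direction holds.

(⟹) This fails: take t = 17. Then 17 ≡ 2 (mod 15), but 17³ = 4913 ≡ 23 (mod 30), not 8.

(⟸) Conversely, the residues r modulo 30 with r³ ≡ 8 (mod 30) are exactly {2}, and each is ≡ 2 (mod 15).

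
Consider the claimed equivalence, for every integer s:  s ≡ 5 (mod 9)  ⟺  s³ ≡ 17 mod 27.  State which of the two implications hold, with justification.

(⇒) Suppose s ≡ 5 (mod 9). Working modulo 27, s ∈ {5, 14, 23}; for each such r, r³ ≡ 17 (mod 27).

(⇐) Conversely, the residues r modulo 27 with r³ ≡ 17 (mod 27) are exactly {5, 14, 23}, and each is ≡ 5 (mod 9).

Both implications hold.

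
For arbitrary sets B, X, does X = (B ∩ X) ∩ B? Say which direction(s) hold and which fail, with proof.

(⟹) This inclusion fails. Take B = ∅, X = {1}; then 1 ∈ X but 1 ∉ (B ∩ X) ∩ B.

(⟸) Let x ∈ (B ∩ X) ∩ B. Then x ∈ B ∩ X, from which x ∈ X.

The sets are not equal: only the reverse inclusion holds.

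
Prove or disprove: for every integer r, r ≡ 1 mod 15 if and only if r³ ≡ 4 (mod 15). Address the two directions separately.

Neither implication holds.

(→) This fails: take r = 1. Then 1 ≡ 1 (mod 15), but 1³ = 1 ≡ 1 (mod 15), not 4.

(←) This fails: take r = 4. Then 4³ = 64 ≡ 4 (mod 15), yet 4 ≡ 4 (mod 15), not 1.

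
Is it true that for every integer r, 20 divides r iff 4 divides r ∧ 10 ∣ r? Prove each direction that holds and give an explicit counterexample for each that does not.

Both implications hold.

[⇒] If 20 ∣ r, write r = 20q. Since 20 = 5·4, r = 4·(5q), so 4 ∣ r; and since 20 = 2·10, r = 10·(2q), so 10 ∣ r.

[⇐] Suppose 4 ∣ r and 10 ∣ r. Any common multiple of 4 and 10 is a multiple of their lcm; here lcm(4, 10) = 4·10/gcd(4, 10) = 40/2 = 20, so 20 ∣ r.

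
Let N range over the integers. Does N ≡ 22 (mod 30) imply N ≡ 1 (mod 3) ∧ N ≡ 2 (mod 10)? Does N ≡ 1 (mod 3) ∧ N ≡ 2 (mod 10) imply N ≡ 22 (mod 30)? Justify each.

Forward direction. Suppose N ≡ 22 (mod 30); write N = 30j + 22. Since 3 ∣ 30, reducing mod 3 gives N ≡ 22 ≡ 1 (mod 3); since 10 ∣ 30, reducing mod 10 gives N ≡ 22 ≡ 2 (mod 10).

Converse. If N ≡ 1 (mod 3) and N ≡ 2 (mod 10), then by the Chinese remainder theorem N ≡ 22 (mod 30). This is exactly N ≡ 22 (mod 30).

Both directions hold; the statement is true.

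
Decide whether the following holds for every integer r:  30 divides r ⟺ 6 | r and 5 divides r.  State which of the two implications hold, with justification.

The biconditional holds.

Forward direction. If 30 ∣ r, write r = 30q. Since 30 = 5·6, r = 6·(5q), so 6 ∣ r; and since 30 = 6·5, r = 5·(6q), so 5 ∣ r.

Converse. Suppose 6 ∣ r and 5 ∣ r. Any common multiple of 6 and 5 is a multiple of their lcm; here gcd(6, 5) = 1, so lcm(6, 5) = 6·5 = 30, so 30 ∣ r.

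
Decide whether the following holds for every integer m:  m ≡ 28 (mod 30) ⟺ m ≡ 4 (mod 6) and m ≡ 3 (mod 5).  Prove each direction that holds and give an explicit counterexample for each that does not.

Equivalent; both directions hold.

(⇐) If m ≡ 4 (mod 6) and m ≡ 3 (mod 5), then by the Chinese remainder theorem m ≡ 28 (mod 30). This is exactly m ≡ 28 (mod 30).

(⇒) Suppose m ≡ 28 (mod 30); write m = 30j + 28. Since 6 ∣ 30, reducing mod 6 gives m ≡ 28 ≡ 4 (mod 6); since 5 ∣ 30, reducing mod 5 gives m ≡ 28 ≡ 3 (mod 5).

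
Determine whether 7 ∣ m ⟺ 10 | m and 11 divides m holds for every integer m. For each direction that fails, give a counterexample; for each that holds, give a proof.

(⟹) This fails: take m = 7. Certainly 7 ∣ 7, but 10 ∤ 7.

(⟸) This fails: take m = 110. Both 10 ∣ 110 and 11 ∣ 110, yet 110 is not a multiple of 7 (since 110 = 15·7 + 5), so 7 ∤ 110.

Neither direction holds.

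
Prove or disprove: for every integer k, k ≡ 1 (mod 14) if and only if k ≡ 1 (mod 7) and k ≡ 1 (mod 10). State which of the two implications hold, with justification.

(⟹) This fails: k = 43 gives 43 ≡ 1 (mod 14) but 43 ≡ 3 (mod 10), so the conjunction on the right does not hold.

(⟸) Conversely, if k ≡ 1 (mod 7) and k ≡ 1 (mod 10), then by the Chinese remainder theorem k ≡ 1 (mod 70). Since 1 ≡ 1 (mod 14) and 14 ∣ 70, we get k ≡ 1 (mod 14).

The forward direction fails; the converse holds.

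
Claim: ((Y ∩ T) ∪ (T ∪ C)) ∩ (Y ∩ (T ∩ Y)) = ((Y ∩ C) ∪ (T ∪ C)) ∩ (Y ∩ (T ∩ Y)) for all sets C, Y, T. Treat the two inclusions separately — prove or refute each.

Both inclusions hold; the sets are equal.

Forward inclusion. Let x ∈ ((Y ∩ T) ∪ (T ∪ C)) ∩ (Y ∩ (T ∩ Y)). Then either x ∈ Y ∩ T and x ∉ C; or x ∈ C ∩ Y ∩ T. In each case x ∈ ((Y ∩ C) ∪ (T ∪ C)) ∩ (Y ∩ (T ∩ Y)), so ((Y ∩ T) ∪ (T ∪ C)) ∩ (Y ∩ (T ∩ Y)) ⊆ ((Y ∩ C) ∪ (T ∪ C)) ∩ (Y ∩ (T ∩ Y)).

Reverse inclusion. Let x ∈ ((Y ∩ C) ∪ (T ∪ C)) ∩ (Y ∩ (T ∩ Y)). Then either x ∈ Y ∩ T and x ∉ C; or x ∈ C ∩ Y ∩ T. In each case x ∈ ((Y ∩ T) ∪ (T ∪ C)) ∩ (Y ∩ (T ∩ Y)), so ((Y ∩ C) ∪ (T ∪ C)) ∩ (Y ∩ (T ∩ Y)) ⊆ ((Y ∩ T) ∪ (T ∪ C)) ∩ (Y ∩ (T ∩ Y)).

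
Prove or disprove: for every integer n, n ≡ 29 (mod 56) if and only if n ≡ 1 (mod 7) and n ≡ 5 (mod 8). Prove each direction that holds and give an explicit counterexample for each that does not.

Converse. If n ≡ 1 (mod 7) and n ≡ 5 (mod 8), then by the Chinese remainder theorem n ≡ 29 (mod 56). This is exactly n ≡ 29 (mod 56).

Forward direction. Suppose n ≡ 29 (mod 56); write n = 56j + 29. Since 7 ∣ 56, reducing mod 7 gives n ≡ 29 ≡ 1 (mod 7); since 8 ∣ 56, reducing mod 8 gives n ≡ 29 ≡ 5 (mod 8).

Both directions hold.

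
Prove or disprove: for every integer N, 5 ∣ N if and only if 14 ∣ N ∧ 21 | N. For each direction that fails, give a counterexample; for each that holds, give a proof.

(⇒) fails and (⇐) fails.

[⇒] This fails: take N = 5. Certainly 5 ∣ 5, but 14 ∤ 5.

[⇐] This fails: take N = 42. Both 14 ∣ 42 and 21 ∣ 42, yet 42 is not a multiple of 5 (since 42 = 8·5 + 2), so 5 ∤ 42.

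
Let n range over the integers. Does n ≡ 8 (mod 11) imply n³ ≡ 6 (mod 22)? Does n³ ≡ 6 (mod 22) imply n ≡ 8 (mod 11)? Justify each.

(⇒) fails; (⇐) holds.

[⇒] This fails: take n = 19. Then 19 ≡ 8 (mod 11), but 19³ = 6859 ≡ 17 (mod 22), not 6.

[⇐] Conversely, the residues r modulo 22 with r³ ≡ 6 (mod 22) are exactly {8}, and each is ≡ 8 (mod 11).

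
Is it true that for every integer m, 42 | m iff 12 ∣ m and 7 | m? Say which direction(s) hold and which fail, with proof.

(→) This fails: take m = 42. Certainly 42 ∣ 42, but 12 ∤ 42.

(←) Suppose 12 ∣ m and 7 ∣ m. Any common multiple of 12 and 7 is a multiple of their lcm; here gcd(12, 7) = 1, so lcm(12, 7) = 12·7 = 84, so 84 ∣ m. Since 42 ∣ 84, it follows that 42 ∣ m.

The forward direction fails; the converse holds.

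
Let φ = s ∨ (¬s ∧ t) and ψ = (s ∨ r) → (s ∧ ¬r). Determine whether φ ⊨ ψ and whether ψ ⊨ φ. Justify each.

Both directions fail.

(⟹) This fails. Under t = T, r = T, s = F, the left side is true but the right side is false.

(⟸) This fails. Under t = F, r = F, s = F, the left side is false but the right side is true.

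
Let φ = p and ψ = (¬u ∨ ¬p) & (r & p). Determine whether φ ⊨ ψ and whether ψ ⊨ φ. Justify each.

Not equivalent: only (⇐) holds.

(⇒) This fails. Under u = F, r = F, p = T, the left side is true but the right side is false.

(⇐) Assume the antecedent. If u is true, the antecedent cannot hold. If u is false, the antecedent forces (u = F, r = T, p = T), and p holds there. Either way p holds.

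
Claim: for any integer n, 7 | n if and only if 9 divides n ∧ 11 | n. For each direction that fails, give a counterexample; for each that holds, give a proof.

Neither direction holds.

(⇒) This fails: take n = 7. Certainly 7 ∣ 7, but 9 ∤ 7.

(⇐) This fails: take n = 99. Both 9 ∣ 99 and 11 ∣ 99, yet 99 is not a multiple of 7 (since 99 = 14·7 + 1), so 7 ∤ 99.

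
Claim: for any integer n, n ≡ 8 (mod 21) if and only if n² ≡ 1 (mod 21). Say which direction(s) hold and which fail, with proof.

Only the forward direction holds.

Forward direction. Suppose n ≡ 8 (mod 21). Write n = 21j + 8. Then (21j + 8)² = 441j² + 336j + 64 = 21(21j² + 16j + 3) + 1, so n² ≡ 1 (mod 21).

Converse. This fails: take n = 1. Then 1² = 1 ≡ 1 (mod 21), yet 1 ≡ 1 (mod 21), not 8.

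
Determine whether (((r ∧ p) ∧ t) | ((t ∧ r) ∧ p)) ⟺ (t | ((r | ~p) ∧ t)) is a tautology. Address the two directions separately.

(←) This fails. Under t = T, p = F, r = F, the left side is false but the right side is true.

(→) Assume the antecedent. If t is true, t | ((r | ~p) ∧ t) reduces to true regardless of the other variables. If t is false, the antecedent cannot hold. Either way t | ((r | ~p) ∧ t) holds.

Not equivalent: only (⇒) holds.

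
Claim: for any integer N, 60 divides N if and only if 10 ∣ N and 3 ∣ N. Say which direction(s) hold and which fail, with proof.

The forward direction holds; the converse fails.

Converse. This fails: take N = 30. Both 10 ∣ 30 and 3 ∣ 30, yet 30 is not a multiple of 60 (since 30 = 0·60 + 30), so 60 ∤ 30.

Forward direction. If 60 ∣ N, write N = 60q. Since 60 = 6·10, N = 10·(6q), so 10 ∣ N; and since 60 = 20·3, N = 3·(20q), so 3 ∣ N.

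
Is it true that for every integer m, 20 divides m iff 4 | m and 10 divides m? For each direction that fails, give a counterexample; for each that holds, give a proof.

The biconditional holds.

Forward direction. If 20 ∣ m, write m = 20q. Since 20 = 5·4, m = 4·(5q), so 4 ∣ m; and since 20 = 2·10, m = 10·(2q), so 10 ∣ m.

Converse. Suppose 4 ∣ m and 10 ∣ m. Any common multiple of 4 and 10 is a multiple of their lcm; here lcm(4, 10) = 4·10/gcd(4, 10) = 40/2 = 20, so 20 ∣ m.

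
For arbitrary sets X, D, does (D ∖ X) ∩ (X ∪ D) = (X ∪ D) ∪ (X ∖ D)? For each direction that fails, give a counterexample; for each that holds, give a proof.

(⊇) This inclusion fails. Take X = {1}, D = ∅; then 1 ∈ (X ∪ D) ∪ (X ∖ D) but 1 ∉ (D ∖ X) ∩ (X ∪ D).

(⊆) Let x ∈ (D ∖ X) ∩ (X ∪ D). Then x ∈ D and x ∉ X, from which x ∈ (X ∪ D) ∪ (X ∖ D).

(⊆) holds; (⊇) fails.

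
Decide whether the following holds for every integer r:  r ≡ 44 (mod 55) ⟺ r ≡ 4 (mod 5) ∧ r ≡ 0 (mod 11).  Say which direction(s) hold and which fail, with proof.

Forward direction. Suppose r ≡ 44 (mod 55); write r = 55j + 44. Since 5 ∣ 55, reducing mod 5 gives r ≡ 44 ≡ 4 (mod 5); since 11 ∣ 55, reducing mod 11 gives r ≡ 44 ≡ 0 (mod 11).

Converse. If r ≡ 4 (mod 5) and r ≡ 0 (mod 11), then by the Chinese remainder theorem r ≡ 44 (mod 55). This is exactly r ≡ 44 (mod 55).

Equivalent; both directions hold.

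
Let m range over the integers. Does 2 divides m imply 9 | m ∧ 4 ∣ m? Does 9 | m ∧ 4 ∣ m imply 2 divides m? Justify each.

(→) This fails: take m = 2. Certainly 2 ∣ 2, but 9 ∤ 2.

(←) Suppose 9 ∣ m and 4 ∣ m. Any common multiple of 9 and 4 is a multiple of their lcm; here gcd(9, 4) = 1, so lcm(9, 4) = 9·4 = 36, so 36 ∣ m. Since 2 ∣ 36, it follows that 2 ∣ m.

Not equivalent: only (⇐) holds.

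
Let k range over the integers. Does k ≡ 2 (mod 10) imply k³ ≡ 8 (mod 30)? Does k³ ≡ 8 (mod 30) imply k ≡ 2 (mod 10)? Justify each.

(⇒) fails; (⇐) holds.

(⇒) This fails: take k = 12. Then 12 ≡ 2 (mod 10), but 12³ = 1728 ≡ 18 (mod 30), not 8.

(⇐) Conversely, the residues r modulo 30 with r³ ≡ 8 (mod 30) are exactly {2}, and each is ≡ 2 (mod 10).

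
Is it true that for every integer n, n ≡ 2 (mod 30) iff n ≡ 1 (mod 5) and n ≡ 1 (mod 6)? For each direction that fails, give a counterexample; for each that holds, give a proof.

[⇒] This fails: n = 2 gives 2 ≡ 2 (mod 30) but 2 ≡ 2 (mod 5), so the conjunction on the right does not hold.

[⇐] This fails: n = 1 satisfies both congruences on the right (1 ≡ 1 mod 5 and 1 ≡ 1 mod 6) yet 1 ≡ 1 (mod 30), not 2.

Both directions fail.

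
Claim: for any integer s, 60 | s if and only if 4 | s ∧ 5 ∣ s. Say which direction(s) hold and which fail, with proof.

Only the forward direction holds.

(⟹) If 60 ∣ s, write s = 60q. Since 60 = 15·4, s = 4·(15q), so 4 ∣ s; and since 60 = 12·5, s = 5·(12q), so 5 ∣ s.

(⟸) This fails: take s = 20. Both 4 ∣ 20 and 5 ∣ 20, yet 20 is not a multiple of 60 (since 20 = 0·60 + 20), so 60 ∤ 20.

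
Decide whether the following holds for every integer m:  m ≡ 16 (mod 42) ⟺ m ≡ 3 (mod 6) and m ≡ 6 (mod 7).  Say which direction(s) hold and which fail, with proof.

(⇒) fails and (⇐) fails.

(⟹) This fails: m = 16 gives 16 ≡ 16 (mod 42) but 16 ≡ 4 (mod 6), so the conjunction on the right does not hold.

(⟸) This fails: m = 27 satisfies both congruences on the right (27 ≡ 3 mod 6 and 27 ≡ 6 mod 7) yet 27 ≡ 27 (mod 42), not 16.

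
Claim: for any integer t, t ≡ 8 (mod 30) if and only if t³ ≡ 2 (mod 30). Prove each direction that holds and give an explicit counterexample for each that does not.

(→) Suppose t ≡ 8 (mod 30). Write t = 30j + 8. Then (30j + 8)³ = 27000j³ + 21600j² + 5760j + 512 = 30(900j³ + 720j² + 192j + 17) + 2, so t³ ≡ 2 (mod 30).

(←) Conversely, suppose t³ ≡ 2 (mod 30). The only residue r in {0, …, 29} with r³ ≡ 2 (mod 30) is r = 8, so t ≡ 8 (mod 30).

Both directions hold; the statement is true.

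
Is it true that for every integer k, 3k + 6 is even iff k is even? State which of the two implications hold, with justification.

[⇐] Suppose k is even; write k = 2j. Then 3k + 6 = 3·(2j) + 6 = 2·3j + 6, which is even.

[⇒] Suppose 3k + 6 is even. Since 3 is odd, 3k and k have the same parity, so 3k + 6 ≡ k + 6 (mod 2). As 6 is even, 3k + 6 is even exactly when k is even. Thus k is even.

The biconditional holds.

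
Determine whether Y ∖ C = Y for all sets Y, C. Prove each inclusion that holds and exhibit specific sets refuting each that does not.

(⊆) holds; (⊇) fails.

Forward inclusion. Let x ∈ Y ∖ C. Then x ∈ Y and x ∉ C, from which x ∈ Y.

Reverse inclusion. This inclusion fails. Take Y = {1}, C = {1}; then 1 ∈ Y but 1 ∉ Y ∖ C.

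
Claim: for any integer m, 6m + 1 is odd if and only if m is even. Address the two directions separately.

(⟹) This fails: take m = 1. Then 6m + 1 = 7, which is odd, yet m = 1 is odd, not even.

(⟸) Suppose m is even. Since 6 is even, 6m is even for every m, so 6m + 1 has the same parity as 1, which is odd. Hence 6m + 1 is odd.

Only the converse holds.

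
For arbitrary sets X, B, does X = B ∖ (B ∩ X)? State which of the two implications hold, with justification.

(⊆) fails and (⊇) fails.

(⊆) This inclusion fails. Take X = {1}, B = ∅; then 1 ∈ X but 1 ∉ B ∖ (B ∩ X).

(⊇) This inclusion fails. Take X = ∅, B = {1}; then 1 ∈ B ∖ (B ∩ X) but 1 ∉ X.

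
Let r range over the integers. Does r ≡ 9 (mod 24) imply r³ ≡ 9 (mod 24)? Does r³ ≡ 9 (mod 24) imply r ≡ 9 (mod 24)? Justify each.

The biconditional holds.

[⇒] Suppose r ≡ 9 (mod 24). Write r = 24j + 9. Then (24j + 9)³ = 13824j³ + 15552j² + 5832j + 729 = 24(576j³ + 648j² + 243j + 30) + 9, so r³ ≡ 9 (mod 24).

[⇐] Conversely, suppose r³ ≡ 9 (mod 24). The only residue r in {0, …, 23} with r³ ≡ 9 (mod 24) is r = 9, so r ≡ 9 (mod 24).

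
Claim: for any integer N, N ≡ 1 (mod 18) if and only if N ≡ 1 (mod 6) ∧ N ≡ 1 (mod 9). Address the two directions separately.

Both implications hold.

(⇒) Suppose N ≡ 1 (mod 18); write N = 18j + 1. Since 6 ∣ 18, reducing mod 6 gives N ≡ 1 (mod 6); since 9 ∣ 18, reducing mod 9 gives N ≡ 1 (mod 9).

(⇐) Conversely, if N ≡ 1 (mod 6) and N ≡ 1 (mod 9), then by the Chinese remainder theorem N ≡ 1 (mod 18). This is exactly N ≡ 1 (mod 18).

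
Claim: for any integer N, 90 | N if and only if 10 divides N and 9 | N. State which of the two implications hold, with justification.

(⟹) If 90 ∣ N, write N = 90q. Since 90 = 9·10, N = 10·(9q), so 10 ∣ N; and since 90 = 10·9, N = 9·(10q), so 9 ∣ N.

(⟸) Suppose 10 ∣ N and 9 ∣ N. Any common multiple of 10 and 9 is a multiple of their lcm; here gcd(10, 9) = 1, so lcm(10, 9) = 10·9 = 90, so 90 ∣ N.

The biconditional holds.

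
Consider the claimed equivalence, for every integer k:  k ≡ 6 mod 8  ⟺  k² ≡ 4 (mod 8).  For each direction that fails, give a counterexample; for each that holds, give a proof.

[⇐] This fails: take k = 2. Then 2² = 4 ≡ 4 (mod 8), yet 2 ≡ 2 (mod 8), not 6.

[⇒] Suppose k ≡ 6 mod 8. Write k = 8j + 6. Then (8j + 6)² = 64j² + 96j + 36 = 8(8j² + 12j + 4) + 4, so k² ≡ 4 (mod 8).

The forward direction holds; the converse fails.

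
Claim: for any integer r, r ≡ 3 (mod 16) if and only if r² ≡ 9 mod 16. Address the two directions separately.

Only the forward implication holds.

(→) Suppose r ≡ 3 (mod 16). Write r = 16j + 3. Then (16j + 3)² = 256j² + 96j + 9 = 16(16j² + 6j) + 9, so r² ≡ 9 (mod 16).

(←) This fails: take r = 5. Then 5² = 25 ≡ 9 (mod 16), yet 5 ≡ 5 (mod 16), not 3.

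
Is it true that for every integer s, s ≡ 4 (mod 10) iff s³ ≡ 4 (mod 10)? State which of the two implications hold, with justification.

Both directions hold; the statement is true.

(⟹) Suppose s ≡ 4 (mod 10). Write s = 10j + 4. Then (10j + 4)³ = 1000j³ + 1200j² + 480j + 64 = 10(100j³ + 120j² + 48j + 6) + 4, so s³ ≡ 4 (mod 10).

(⟸) For the converse, argue contrapositively. If s ≢ 4 (mod 10), then s is congruent to one of 0, 1, 2, 3, 5, 6, 7, 8, 9 modulo 10, and these give s³ ≡ 0, 1, 8, 7, 5, 6, 3, 2, 9 respectively — never 4.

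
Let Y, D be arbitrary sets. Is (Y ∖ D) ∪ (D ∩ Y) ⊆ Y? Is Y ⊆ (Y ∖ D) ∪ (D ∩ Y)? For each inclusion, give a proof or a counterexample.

Both inclusions hold; the sets are equal.

Forward inclusion. Let x ∈ (Y ∖ D) ∪ (D ∩ Y). Then either x ∈ Y and x ∉ D; or x ∈ Y ∩ D. In each case x ∈ Y, so (Y ∖ D) ∪ (D ∩ Y) ⊆ Y.

Reverse inclusion. Let x ∈ Y. Then either x ∈ Y and x ∉ D; or x ∈ Y ∩ D. In each case x ∈ (Y ∖ D) ∪ (D ∩ Y), so Y ⊆ (Y ∖ D) ∪ (D ∩ Y).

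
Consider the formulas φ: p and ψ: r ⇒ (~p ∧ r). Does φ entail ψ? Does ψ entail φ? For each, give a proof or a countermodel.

(⇒) fails and (⇐) fails.

(⇒) This fails. Under p = T, r = T, the left side is true but the right side is false.

(⇐) This fails. Under p = F, r = F, the left side is false but the right side is true.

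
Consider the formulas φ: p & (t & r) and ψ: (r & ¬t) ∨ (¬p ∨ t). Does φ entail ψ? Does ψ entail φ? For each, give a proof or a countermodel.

(→) Assume the antecedent. If r is true, (r & ¬t) ∨ (¬p ∨ t) reduces to true regardless of the other variables. If r is false, the antecedent cannot hold. Either way (r & ¬t) ∨ (¬p ∨ t) holds.

(←) This fails. Under r = F, t = F, p = F, the left side is false but the right side is true.

Not equivalent: only (⇒) holds.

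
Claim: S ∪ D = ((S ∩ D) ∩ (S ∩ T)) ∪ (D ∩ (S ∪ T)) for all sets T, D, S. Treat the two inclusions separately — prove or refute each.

(⊆) This inclusion fails. Take T = ∅, D = {1}, S = ∅; then 1 ∈ S ∪ D but 1 ∉ ((S ∩ D) ∩ (S ∩ T)) ∪ (D ∩ (S ∪ T)).

(⊇) Let x ∈ ((S ∩ D) ∩ (S ∩ T)) ∪ (D ∩ (S ∪ T)). Then either x ∈ T ∩ D and x ∉ S; or x ∈ D ∩ S and x ∉ T; or x ∈ T ∩ D ∩ S. In each case x ∈ S ∪ D, so ((S ∩ D) ∩ (S ∩ T)) ∪ (D ∩ (S ∪ T)) ⊆ S ∪ D.

(⊆) fails; (⊇) holds.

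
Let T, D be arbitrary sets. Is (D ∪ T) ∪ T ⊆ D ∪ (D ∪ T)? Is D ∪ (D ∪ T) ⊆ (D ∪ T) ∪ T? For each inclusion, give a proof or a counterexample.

Both inclusions hold.

(⟹) Let x ∈ (D ∪ T) ∪ T. Then either x ∈ T and x ∉ D; or x ∈ D and x ∉ T; or x ∈ T ∩ D. In each case x ∈ D ∪ (D ∪ T), so (D ∪ T) ∪ T ⊆ D ∪ (D ∪ T).

(⟸) Let x ∈ D ∪ (D ∪ T). Then either x ∈ T and x ∉ D; or x ∈ D and x ∉ T; or x ∈ T ∩ D. In each case x ∈ (D ∪ T) ∪ T, so D ∪ (D ∪ T) ⊆ (D ∪ T) ∪ T.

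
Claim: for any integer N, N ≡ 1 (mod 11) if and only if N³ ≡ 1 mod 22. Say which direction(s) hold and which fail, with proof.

Only the converse holds.

(⇐) The residues r modulo 22 with r³ ≡ 1 (mod 22) are exactly {1}, and each is ≡ 1 (mod 11).

(⇒) This fails: take N = 12. Then 12 ≡ 1 (mod 11), but 12³ = 1728 ≡ 12 (mod 22), not 1.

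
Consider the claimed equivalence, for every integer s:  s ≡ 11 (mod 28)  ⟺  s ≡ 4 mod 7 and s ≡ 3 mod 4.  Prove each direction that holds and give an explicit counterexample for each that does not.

(⟹) Suppose s ≡ 11 (mod 28); write s = 28j + 11. Since 7 ∣ 28, reducing mod 7 gives s ≡ 11 ≡ 4 (mod 7); since 4 ∣ 28, reducing mod 4 gives s ≡ 11 ≡ 3 (mod 4).

(⟸) Conversely, if s ≡ 4 (mod 7) and s ≡ 3 (mod 4), then by the Chinese remainder theorem s ≡ 11 (mod 28). This is exactly s ≡ 11 (mod 28).

Equivalent; both directions hold.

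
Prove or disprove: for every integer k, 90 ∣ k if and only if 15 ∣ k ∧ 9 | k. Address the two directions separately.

Forward direction. If 90 ∣ k, write k = 90q. Since 90 = 6·15, k = 15·(6q), so 15 ∣ k; and since 90 = 10·9, k = 9·(10q), so 9 ∣ k.

Converse. This fails: take k = 45. Both 15 ∣ 45 and 9 ∣ 45, yet 45 is not a multiple of 90 (since 45 = 0·90 + 45), so 90 ∤ 45.

Only the forward implication holds.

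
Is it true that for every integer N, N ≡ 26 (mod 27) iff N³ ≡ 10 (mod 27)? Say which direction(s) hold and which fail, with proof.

(→) This fails: take N = 26. Then 26 ≡ 26 (mod 27), but 26³ = 17576 ≡ 26 (mod 27), not 10.

(←) This fails: take N = 4. Then 4³ = 64 ≡ 10 (mod 27), yet 4 ≡ 4 (mod 27), not 26.

Neither implication holds.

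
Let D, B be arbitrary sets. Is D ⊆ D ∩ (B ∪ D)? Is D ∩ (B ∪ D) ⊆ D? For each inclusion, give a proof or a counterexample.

Both inclusions hold.

Forward inclusion. Let x ∈ D. Then either x ∈ D and x ∉ B; or x ∈ D ∩ B. In each case x ∈ D ∩ (B ∪ D), so D ⊆ D ∩ (B ∪ D).

Reverse inclusion. Let x ∈ D ∩ (B ∪ D). Then either x ∈ D and x ∉ B; or x ∈ D ∩ B. In each case x ∈ D, so D ∩ (B ∪ D) ⊆ D.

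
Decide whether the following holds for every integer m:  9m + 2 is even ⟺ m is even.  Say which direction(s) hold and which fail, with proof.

Forward direction. Suppose 9m + 2 is even. Since 9 is odd, 9m and m have the same parity, so 9m + 2 ≡ m + 2 (mod 2). As 2 is even, 9m + 2 is even exactly when m is even. Thus m is even.

Converse. Suppose m is even; write m = 2j. Then 9m + 2 = 9·(2j) + 2 = 2·9j + 2, which is even.

Both directions hold; the statement is true.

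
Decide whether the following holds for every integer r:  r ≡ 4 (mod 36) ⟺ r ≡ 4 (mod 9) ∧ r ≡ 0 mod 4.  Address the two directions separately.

[⇒] Suppose r ≡ 4 (mod 36); write r = 36j + 4. Since 9 ∣ 36, reducing mod 9 gives r ≡ 4 (mod 9); since 4 ∣ 36, reducing mod 4 gives r ≡ 4 ≡ 0 (mod 4).

[⇐] Conversely, if r ≡ 4 (mod 9) and r ≡ 0 (mod 4), then by the Chinese remainder theorem r ≡ 4 (mod 36). This is exactly r ≡ 4 (mod 36).

The biconditional holds.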